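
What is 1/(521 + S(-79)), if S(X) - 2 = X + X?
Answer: 1/365 ≈ 0.0027397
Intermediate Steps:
S(X) = 2 + 2*X (S(X) = 2 + (X + X) = 2 + 2*X)
1/(521 + S(-79)) = 1/(521 + (2 + 2*(-79))) = 1/(521 + (2 - 158)) = 1/(521 - 156) = 1/365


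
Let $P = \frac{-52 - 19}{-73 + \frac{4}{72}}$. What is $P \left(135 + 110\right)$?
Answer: $\frac{313110}{1313} \approx 238.47$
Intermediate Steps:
$P = \frac{1278}{1313}$ ($P = - \frac{71}{-73 + 4 \cdot \frac{1}{72}} = - \frac{71}{-73 + \frac{1}{18}} = - \frac{71}{- \frac{1313}{18}} = \left(-71\right) \left(- \frac{18}{1313}\right) = \frac{1278}{1313} \approx 0.97334$)
$P \left(135 + 110\right) = \frac{1278 \left(135 + 110\right)}{1313} = \frac{1278}{1313} \cdot 245 = \frac{313110}{1313}$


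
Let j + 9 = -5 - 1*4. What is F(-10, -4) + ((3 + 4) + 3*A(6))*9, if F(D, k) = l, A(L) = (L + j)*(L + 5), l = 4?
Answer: -3497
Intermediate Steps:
j = -18 (j = -9 + (-5 - 1*4) = -9 + (-5 - 4) = -9 - 9 = -18)
A(L) = (-18 + L)*(5 + L) (A(L) = (L - 18)*(L + 5) = (-18 + L)*(5 + L))
F(D, k) = 4
F(-10, -4) + ((3 + 4) + 3*A(6))*9 = 4 + ((3 + 4) + 3*(-90 + 6² - 13*6))*9 = 4 + (7 + 3*(-90 + 36 - 78))*9 = 4 + (7 + 3*(-132))*9 = 4 + (7 - 396)*9 = 4 - 389*9 = 4 - 3501 = -3497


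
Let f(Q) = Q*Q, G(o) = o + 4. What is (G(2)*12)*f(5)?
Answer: 1800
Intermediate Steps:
G(o) = 4 + o
f(Q) = Q**2
(G(2)*12)*f(5) = ((4 + 2)*12)*5**2 = (6*12)*25 = 72*25 = 1800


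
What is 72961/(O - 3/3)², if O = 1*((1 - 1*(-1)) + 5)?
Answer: 72961/36 ≈ 2026.7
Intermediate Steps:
O = 7 (O = 1*((1 + 1) + 5) = 1*(2 + 5) = 1*7 = 7)
72961/(O - 3/3)² = 72961/(7 - 3/3)² = 72961/(7 - 3*⅓)² = 72961/(7 - 1)² = 72961/6² = 72961/36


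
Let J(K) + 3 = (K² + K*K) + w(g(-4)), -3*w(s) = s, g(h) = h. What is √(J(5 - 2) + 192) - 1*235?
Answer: -235 + 25*√3/3 ≈ -220.57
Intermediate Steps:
w(s) = -s/3
J(K) = -5/3 + 2*K² (J(K) = -3 + ((K² + K*K) - ⅓*(-4)) = -3 + ((K² + K²) + 4/3) = -3 + (2*K² + 4/3) = -3 + (4/3 + 2*K²) = -5/3 + 2*K²)
√(J(5 - 2) + 192) - 1*235 = √((-5/3 + 2*(5 - 2)²) + 192) - 1*235 = √((-5/3 + 2*3²) + 192) - 235 = √((-5/3 + 2*9) + 192) - 235 = √((-5/3 + 18) + 192) - 235 = √(49/3 + 192) - 235 = √(625/3) - 235 = 25*√3/3 - 235 = -235 + 25*√3/3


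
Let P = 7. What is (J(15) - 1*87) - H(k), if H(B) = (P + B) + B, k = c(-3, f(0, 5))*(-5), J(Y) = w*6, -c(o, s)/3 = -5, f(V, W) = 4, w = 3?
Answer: 74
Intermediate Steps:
c(o, s) = 15 (c(o, s) = -3*(-5) = 15)
J(Y) = 18 (J(Y) = 3*6 = 18)
k = -75 (k = 15*(-5) = -75)
H(B) = 7 + 2*B (H(B) = (7 + B) + B = 7 + 2*B)
(J(15) - 1*87) - H(k) = (18 - 1*87) - (7 + 2*(-75)) = (18 - 87) - (7 - 150) = -69 - 1*(-143) = -69 + 143 = 74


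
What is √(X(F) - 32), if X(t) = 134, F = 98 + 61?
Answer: √102 ≈ 10.100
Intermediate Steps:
F = 159
√(X(F) - 32) = √(134 - 32) = √102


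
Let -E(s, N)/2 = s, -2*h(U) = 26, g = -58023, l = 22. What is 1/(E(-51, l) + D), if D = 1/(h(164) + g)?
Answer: 58036/5919671 ≈ 0.0098039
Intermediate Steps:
h(U) = -13 (h(U) = -½*26 = -13)
E(s, N) = -2*s
D = -1/58036 (D = 1/(-13 - 58023) = 1/(-58036) = -1/58036 ≈ -1.7231e-5)
1/(E(-51, l) + D) = 1/(-2*(-51) - 1/58036) = 1/(102 - 1/58036) = 1/(5919671/58036) = 58036/5919671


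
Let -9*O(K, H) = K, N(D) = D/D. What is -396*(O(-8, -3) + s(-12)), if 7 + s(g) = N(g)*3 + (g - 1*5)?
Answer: 7964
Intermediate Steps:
N(D) = 1
O(K, H) = -K/9
s(g) = -9 + g (s(g) = -7 + (1*3 + (g - 1*5)) = -7 + (3 + (g - 5)) = -7 + (3 + (-5 + g)) = -7 + (-2 + g) = -9 + g)
-396*(O(-8, -3) + s(-12)) = -396*(-1/9*(-8) + (-9 - 12)) = -396*(8/9 - 21) = -396*(-181/9) = 7964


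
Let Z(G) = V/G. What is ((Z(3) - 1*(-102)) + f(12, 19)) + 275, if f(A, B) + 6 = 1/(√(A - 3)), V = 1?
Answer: 1115/3 ≈ 371.67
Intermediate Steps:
f(A, B) = -6 + (-3 + A)^(-½) (f(A, B) = -6 + 1/(√(A - 3)) = -6 + 1/(√(-3 + A)) = -6 + (-3 + A)^(-½))
Z(G) = 1/G
((Z(3) - 1*(-102)) + f(12, 19)) + 275 = ((1/3 - 1*(-102)) + (-6 + (-3 + 12)^(-½))) + 275 = ((⅓ + 102) + (-6 + 9^(-½))) + 275 = (307/3 + (-6 + ⅓)) + 275 = (307/3 - 17/3) + 275 = 290/3 + 275 = 1115/3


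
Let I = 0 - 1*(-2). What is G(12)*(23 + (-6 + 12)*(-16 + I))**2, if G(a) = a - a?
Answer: 0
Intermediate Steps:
G(a) = 0
I = 2 (I = 0 + 2 = 2)
G(12)*(23 + (-6 + 12)*(-16 + I))**2 = 0*(23 + (-6 + 12)*(-16 + 2))**2 = 0*(23 + 6*(-14))**2 = 0*(23 - 84)**2 = 0*(-61)**2 = 0*3721 = 0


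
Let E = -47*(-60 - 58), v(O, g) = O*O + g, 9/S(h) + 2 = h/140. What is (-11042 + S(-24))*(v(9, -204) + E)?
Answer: -4552646461/76 ≈ -5.9903e+7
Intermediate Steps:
S(h) = 9/(-2 + h/140)
v(O, g) = g + O**2 (v(O, g) = O**2 + g = g + O**2)
E = 5546 (E = -47*(-118) = 5546)
(-11042 + S(-24))*(v(9, -204) + E) = (-11042 + 1260/(-280 - 24))*((-204 + 9**2) + 5546) = (-11042 + 1260/(-304))*((-204 + 81) + 5546) = (-11042 + 1260*(-1/304))*(-123 + 5546) = (-11042 - 315/76)*5423 = -839507/76*5423 = -4552646461/76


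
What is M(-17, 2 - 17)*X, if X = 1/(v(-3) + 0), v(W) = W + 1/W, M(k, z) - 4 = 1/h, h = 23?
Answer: -279/230 ≈ -1.2130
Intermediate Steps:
M(k, z) = 93/23 (M(k, z) = 4 + 1/23 = 93/23)
X = -3/10 (X = 1/((-3 + 1/(-3)) + 0) = 1/((-3 - 1/3) + 0) = 1/(-10/3 + 0) = 1/(-10/3) = -3/10 ≈ -0.30000)
M(-17, 2 - 17)*X = (93/23)*(-3/10) = -279/230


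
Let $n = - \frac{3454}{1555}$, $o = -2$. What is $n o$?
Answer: $\frac{6908}{1555} \approx 4.4424$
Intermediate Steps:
$n = - \frac{3454}{1555}$ ($n = \left(-3454\right) \frac{1}{1555} = - \frac{3454}{1555} \approx -2.2212$)
$n o = \left(- \frac{3454}{1555}\right) \left(-2\right) = \frac{6908}{1555}$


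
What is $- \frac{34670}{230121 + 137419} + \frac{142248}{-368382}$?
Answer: $- \frac{1084227231}{2256585338} \approx -0.48047$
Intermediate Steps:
$- \frac{34670}{230121 + 137419} + \frac{142248}{-368382} = - \frac{34670}{367540} + 142248 \left(- \frac{1}{368382}\right) = \left(-34670\right) \frac{1}{367540} - \frac{23708}{61397} = - \frac{3467}{36754} - \frac{23708}{61397} = - \frac{1084227231}{2256585338}$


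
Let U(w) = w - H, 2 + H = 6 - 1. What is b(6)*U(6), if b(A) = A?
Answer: 18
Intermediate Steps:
H = 3 (H = -2 + (6 - 1) = -2 + 5 = 3)
U(w) = -3 + w (U(w) = w - 1*3 = w - 3 = -3 + w)
b(6)*U(6) = 6*(-3 + 6) = 6*3 = 18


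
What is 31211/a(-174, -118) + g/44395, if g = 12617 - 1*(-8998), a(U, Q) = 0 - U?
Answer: 277874671/1544946 ≈ 179.86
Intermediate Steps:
a(U, Q) = -U
g = 21615 (g = 12617 + 8998 = 21615)
31211/a(-174, -118) + g/44395 = 31211/((-1*(-174))) + 21615/44395 = 31211/174 + 21615*(1/44395) = 31211*(1/174) + 4323/8879 = 31211/174 + 4323/8879 = 277874671/1544946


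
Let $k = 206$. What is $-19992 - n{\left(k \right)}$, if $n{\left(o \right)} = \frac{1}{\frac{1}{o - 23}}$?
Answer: $-20175$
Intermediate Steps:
$n{\left(o \right)} = -23 + o$ ($n{\left(o \right)} = \frac{1}{\frac{1}{-23 + o}} = -23 + o$)
$-19992 - n{\left(k \right)} = -19992 - \left(-23 + 206\right) = -19992 - 183 = -20175$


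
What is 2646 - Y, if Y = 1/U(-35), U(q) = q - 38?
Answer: 193159/73 ≈ 2646.0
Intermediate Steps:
U(q) = -38 + q
Y = -1/73 (Y = 1/(-38 - 35) = 1/(-73) = -1/73 ≈ -0.013699)
2646 - Y = 2646 - 1*(-1/73) = 2646 + 1/73 = 193159/73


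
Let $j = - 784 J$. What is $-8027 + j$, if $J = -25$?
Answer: $11573$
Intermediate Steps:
$j = 19600$ ($j = \left(-784\right) \left(-25\right) = 19600$)
$-8027 + j = -8027 + 19600 = 11573$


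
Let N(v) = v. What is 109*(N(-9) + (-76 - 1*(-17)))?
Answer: -7412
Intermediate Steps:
109*(N(-9) + (-76 - 1*(-17))) = 109*(-9 + (-76 - 1*(-17))) = 109*(-9 + (-76 + 17)) = 109*(-9 - 59) = 109*(-68) = -7412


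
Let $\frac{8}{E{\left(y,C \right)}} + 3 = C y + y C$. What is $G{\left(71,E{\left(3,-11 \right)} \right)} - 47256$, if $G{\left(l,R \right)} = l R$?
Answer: $- \frac{3261232}{69} \approx -47264.0$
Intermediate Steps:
$E{\left(y,C \right)} = \frac{8}{-3 + 2 C y}$ ($E{\left(y,C \right)} = \frac{8}{-3 + \left(C y + y C\right)} = \frac{8}{-3 + \left(C y + C y\right)} = \frac{8}{-3 + 2 C y}$)
$G{\left(l,R \right)} = R l$
$G{\left(71,E{\left(3,-11 \right)} \right)} - 47256 = \frac{8}{-3 + 2 \left(-11\right) 3} \cdot 71 - 47256 = \frac{8}{-3 - 66} \cdot 71 - 47256 = \frac{8}{-69} \cdot 71 - 47256 = 8 \left(- \frac{1}{69}\right) 71 - 47256 = \left(- \frac{8}{69}\right) 71 - 47256 = - \frac{568}{69} - 47256 = - \frac{3261232}{69}$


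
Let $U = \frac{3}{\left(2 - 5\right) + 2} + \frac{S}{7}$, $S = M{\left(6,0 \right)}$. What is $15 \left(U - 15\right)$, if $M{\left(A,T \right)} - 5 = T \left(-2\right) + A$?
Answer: $- \frac{1725}{7} \approx -246.43$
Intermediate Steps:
$M{\left(A,T \right)} = 5 + A - 2 T$ ($M{\left(A,T \right)} = 5 + \left(T \left(-2\right) + A\right) = 5 + \left(- 2 T + A\right) = 5 + \left(A - 2 T\right) = 5 + A - 2 T$)
$S = 11$ ($S = 5 + 6 - 0 = 5 + 6 + 0 = 11$)
$U = - \frac{10}{7}$ ($U = \frac{3}{\left(2 - 5\right) + 2} + \frac{11}{7} = \frac{3}{-3 + 2} + 11 \cdot \frac{1}{7} = \frac{3}{-1} + \frac{11}{7} = 3 \left(-1\right) + \frac{11}{7} = -3 + \frac{11}{7} = - \frac{10}{7} \approx -1.4286$)
$15 \left(U - 15\right) = 15 \left(- \frac{10}{7} - 15\right) = 15 \left(- \frac{115}{7}\right) = - \frac{1725}{7}$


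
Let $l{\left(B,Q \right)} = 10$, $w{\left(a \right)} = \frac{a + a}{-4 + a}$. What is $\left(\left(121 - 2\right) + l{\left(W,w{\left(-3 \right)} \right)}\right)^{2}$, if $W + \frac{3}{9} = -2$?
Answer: $16641$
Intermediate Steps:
$W = - \frac{7}{3}$ ($W = - \frac{1}{3} - 2 = - \frac{7}{3} \approx -2.3333$)
$w{\left(a \right)} = \frac{2 a}{-4 + a}$
$\left(\left(121 - 2\right) + l{\left(W,w{\left(-3 \right)} \right)}\right)^{2} = \left(\left(121 - 2\right) + 10\right)^{2} = \left(119 + 10\right)^{2} = 129^{2} = 16641$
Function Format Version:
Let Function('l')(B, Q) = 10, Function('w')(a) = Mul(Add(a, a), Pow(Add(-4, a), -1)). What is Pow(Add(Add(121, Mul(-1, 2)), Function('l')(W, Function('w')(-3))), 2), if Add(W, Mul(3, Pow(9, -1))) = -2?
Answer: 16641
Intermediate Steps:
W = Rational(-7, 3) (W = Add(Rational(-1, 3), -2) = Rational(-7, 3) ≈ -2.3333)
Function('w')(a) = Mul(2, a, Pow(Add(-4, a), -1)) (Function('w')(a) = Mul(Mul(2, a), Pow(Add(-4, a), -1)) = Mul(2, a, Pow(Add(-4, a), -1)))
Pow(Add(Add(121, Mul(-1, 2)), Function('l')(W, Function('w')(-3))), 2) = Pow(Add(Add(121, Mul(-1, 2)), 10), 2) = Pow(Add(Add(121, -2), 10), 2) = Pow(Add(119, 10), 2) = Pow(129, 2) = 16641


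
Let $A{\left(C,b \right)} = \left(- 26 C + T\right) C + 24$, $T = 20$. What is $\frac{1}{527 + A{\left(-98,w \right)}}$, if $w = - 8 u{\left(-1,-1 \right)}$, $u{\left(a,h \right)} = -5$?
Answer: $- \frac{1}{251113} \approx -3.9823 \cdot 10^{-6}$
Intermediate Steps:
$w = 40$ ($w = \left(-8\right) \left(-5\right) = 40$)
$A{\left(C,b \right)} = 24 + C \left(20 - 26 C\right)$ ($A{\left(C,b \right)} = \left(- 26 C + 20\right) C + 24 = \left(20 - 26 C\right) C + 24 = C \left(20 - 26 C\right) + 24 = 24 + C \left(20 - 26 C\right)$)
$\frac{1}{527 + A{\left(-98,w \right)}} = \frac{1}{527 + \left(24 - 26 \left(-98\right)^{2} + 20 \left(-98\right)\right)} = \frac{1}{527 - 251640} = \frac{1}{-251113} = - \frac{1}{251113}$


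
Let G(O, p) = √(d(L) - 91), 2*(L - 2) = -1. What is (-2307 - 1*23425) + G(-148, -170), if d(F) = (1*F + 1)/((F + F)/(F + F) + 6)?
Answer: -25732 + 3*I*√1974/14 ≈ -25732.0 + 9.5207*I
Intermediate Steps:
L = 3/2 (L = 2 + (½)*(-1) = 2 - ½ = 3/2 ≈ 1.5000)
d(F) = ⅐ + F/7 (d(F) = (F + 1)/((2*F)/((2*F)) + 6) = (1 + F)/((2*F)*(1/(2*F)) + 6) = (1 + F)/(1 + 6) = (1 + F)/7 = (1 + F)*(⅐) = ⅐ + F/7)
G(O, p) = 3*I*√1974/14 (G(O, p) = √((⅐ + (⅐)*(3/2)) - 91) = √((⅐ + 3/14) - 91) = √(5/14 - 91) = √(-1269/14) = 3*I*√1974/14)
(-2307 - 1*23425) + G(-148, -170) = (-2307 - 1*23425) + 3*I*√1974/14 = (-2307 - 23425) + 3*I*√1974/14 = -25732 + 3*I*√1974/14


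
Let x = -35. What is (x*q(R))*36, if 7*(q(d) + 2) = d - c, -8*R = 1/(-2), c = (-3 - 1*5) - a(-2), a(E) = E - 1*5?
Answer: 9315/4 ≈ 2328.8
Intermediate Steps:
a(E) = -5 + E (a(E) = E - 5 = -5 + E)
c = -1 (c = (-3 - 1*5) - (-5 - 2) = (-3 - 5) - 1*(-7) = -8 + 7 = -1)
R = 1/16 (R = -⅛/(-2) = -⅛*(-½) = 1/16 ≈ 0.062500)
q(d) = -13/7 + d/7 (q(d) = -2 + (d - 1*(-1))/7 = -2 + (d + 1)/7 = -2 + (1 + d)/7 = -2 + (⅐ + d/7) = -13/7 + d/7)
(x*q(R))*36 = -35*(-13/7 + (⅐)*(1/16))*36 = -35*(-13/7 + 1/112)*36 = -35*(-207/112)*36 = (1035/16)*36 = 9315/4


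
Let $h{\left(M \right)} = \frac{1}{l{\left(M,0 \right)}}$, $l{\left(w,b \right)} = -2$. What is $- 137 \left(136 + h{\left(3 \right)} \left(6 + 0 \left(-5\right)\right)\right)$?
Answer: $-18221$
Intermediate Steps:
$h{\left(M \right)} = - \frac{1}{2}$ ($h{\left(M \right)} = \frac{1}{-2} = - \frac{1}{2}$)
$- 137 \left(136 + h{\left(3 \right)} \left(6 + 0 \left(-5\right)\right)\right) = - 137 \left(136 - \frac{6 + 0 \left(-5\right)}{2}\right) = - 137 \left(136 - \frac{6 + 0}{2}\right) = - 137 \left(136 - 3\right) = \left(-137\right) 133 = -18221$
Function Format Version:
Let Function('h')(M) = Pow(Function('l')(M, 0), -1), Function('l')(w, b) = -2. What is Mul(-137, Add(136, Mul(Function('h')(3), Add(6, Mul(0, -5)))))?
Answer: -18221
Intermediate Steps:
Function('h')(M) = Rational(-1, 2) (Function('h')(M) = Pow(-2, -1) = Rational(-1, 2))
Mul(-137, Add(136, Mul(Function('h')(3), Add(6, Mul(0, -5))))) = Mul(-137, Add(136, Mul(Rational(-1, 2), Add(6, Mul(0, -5))))) = Mul(-137, Add(136, Mul(Rational(-1, 2), Add(6, 0)))) = Mul(-137, Add(136, Mul(Rational(-1, 2), 6))) = Mul(-137, Add(136, -3)) = Mul(-137, 133) = -18221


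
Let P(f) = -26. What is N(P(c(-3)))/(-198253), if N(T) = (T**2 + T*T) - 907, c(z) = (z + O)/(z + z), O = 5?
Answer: -445/198253 ≈ -0.0022446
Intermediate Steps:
c(z) = (5 + z)/(2*z) (c(z) = (z + 5)/(z + z) = (5 + z)/((2*z)) = (5 + z)*(1/(2*z)) = (5 + z)/(2*z))
N(T) = -907 + 2*T**2 (N(T) = (T**2 + T**2) - 907 = 2*T**2 - 907 = -907 + 2*T**2)
N(P(c(-3)))/(-198253) = (-907 + 2*(-26)**2)/(-198253) = (-907 + 2*676)*(-1/198253) = (-907 + 1352)*(-1/198253) = 445*(-1/198253) = -445/198253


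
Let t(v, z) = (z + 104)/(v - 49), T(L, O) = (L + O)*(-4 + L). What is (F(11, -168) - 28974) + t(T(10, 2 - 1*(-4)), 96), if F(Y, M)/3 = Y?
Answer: -1360027/47 ≈ -28937.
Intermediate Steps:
F(Y, M) = 3*Y
T(L, O) = (-4 + L)*(L + O)
t(v, z) = (104 + z)/(-49 + v)
(F(11, -168) - 28974) + t(T(10, 2 - 1*(-4)), 96) = (3*11 - 28974) + (104 + 96)/(-49 + (10² - 4*10 - 4*(2 - 1*(-4)) + 10*(2 - 1*(-4)))) = (33 - 28974) + 200/(-49 + (100 - 40 - 4*(2 + 4) + 10*(2 + 4))) = -28941 + 200/(-49 + (100 - 40 - 4*6 + 10*6)) = -28941 + 200/(-49 + (100 - 40 - 24 + 60)) = -28941 + 200/(-49 + 96) = -28941 + 200/47 = -1360027/47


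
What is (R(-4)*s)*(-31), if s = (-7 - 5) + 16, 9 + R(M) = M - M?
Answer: 1116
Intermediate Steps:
R(M) = -9 (R(M) = -9 + (M - M) = -9 + 0 = -9)
s = 4 (s = -12 + 16 = 4)
(R(-4)*s)*(-31) = -9*4*(-31) = -36*(-31) = 1116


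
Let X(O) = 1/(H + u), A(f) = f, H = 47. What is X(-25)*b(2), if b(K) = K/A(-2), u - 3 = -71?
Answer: 1/21 ≈ 0.047619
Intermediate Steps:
u = -68 (u = 3 - 71 = -68)
b(K) = -K/2 (b(K) = K/(-2) = K*(-1/2) = -K/2)
X(O) = -1/21 (X(O) = 1/(47 - 68) = 1/(-21) = -1/21)
X(-25)*b(2) = -(-1)*2/42 = -1/21*(-1) = 1/21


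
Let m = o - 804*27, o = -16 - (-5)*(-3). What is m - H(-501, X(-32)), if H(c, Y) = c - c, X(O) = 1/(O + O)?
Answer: -21739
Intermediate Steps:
X(O) = 1/(2*O)
H(c, Y) = 0
o = -31 (o = -16 - 1*15 = -16 - 15 = -31)
m = -21739 (m = -31 - 804*27 = -31 - 21708 = -21739)
m - H(-501, X(-32)) = -21739 - 1*0 = -21739 + 0 = -21739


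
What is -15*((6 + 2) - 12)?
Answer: 60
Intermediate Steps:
-15*((6 + 2) - 12) = -15*(8 - 12) = -15*(-4) = 60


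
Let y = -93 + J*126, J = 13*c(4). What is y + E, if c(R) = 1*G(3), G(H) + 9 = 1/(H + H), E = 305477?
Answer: 290915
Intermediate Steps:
G(H) = -9 + 1/(2*H) (G(H) = -9 + 1/(H + H) = -9 + 1/(2*H))
c(R) = -53/6 (c(R) = 1*(-9 + (½)/3) = 1*(-9 + (½)*(⅓)) = 1*(-9 + ⅙) = 1*(-53/6) = -53/6)
J = -689/6 (J = 13*(-53/6) = -689/6 ≈ -114.83)
y = -14562 (y = -93 - 689/6*126 = -93 - 14469 = -14562)
y + E = -14562 + 305477 = 290915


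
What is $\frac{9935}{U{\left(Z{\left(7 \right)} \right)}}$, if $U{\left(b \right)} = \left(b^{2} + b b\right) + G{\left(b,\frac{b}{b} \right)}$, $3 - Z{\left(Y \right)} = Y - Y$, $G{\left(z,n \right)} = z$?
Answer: $\frac{9935}{21} \approx 473.1$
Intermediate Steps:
$Z{\left(Y \right)} = 3$ ($Z{\left(Y \right)} = 3 - \left(Y - Y\right) = 3 - 0 = 3 + 0 = 3$)
$U{\left(b \right)} = b + 2 b^{2}$ ($U{\left(b \right)} = \left(b^{2} + b b\right) + b = \left(b^{2} + b^{2}\right) + b = 2 b^{2} + b = b + 2 b^{2}$)
$\frac{9935}{U{\left(Z{\left(7 \right)} \right)}} = \frac{9935}{3 \left(1 + 2 \cdot 3\right)} = \frac{9935}{3 \left(1 + 6\right)} = \frac{9935}{3 \cdot 7} = \frac{9935}{21}$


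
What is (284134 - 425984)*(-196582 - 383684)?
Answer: 82310732100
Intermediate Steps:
(284134 - 425984)*(-196582 - 383684) = -141850*(-580266) = 82310732100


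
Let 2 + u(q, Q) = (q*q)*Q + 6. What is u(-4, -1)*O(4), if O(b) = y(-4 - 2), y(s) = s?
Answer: 72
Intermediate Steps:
O(b) = -6 (O(b) = -4 - 2 = -6)
u(q, Q) = 4 + Q*q² (u(q, Q) = -2 + ((q*q)*Q + 6) = -2 + (q²*Q + 6) = -2 + (Q*q² + 6) = -2 + (6 + Q*q²) = 4 + Q*q²)
u(-4, -1)*O(4) = (4 - 1*(-4)²)*(-6) = (4 - 1*16)*(-6) = (4 - 16)*(-6) = -12*(-6) = 72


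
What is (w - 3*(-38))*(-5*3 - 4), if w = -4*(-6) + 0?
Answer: -2622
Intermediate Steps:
w = 24 (w = 24 + 0 = 24)
(w - 3*(-38))*(-5*3 - 4) = (24 - 3*(-38))*(-5*3 - 4) = (24 + 114)*(-15 - 4) = 138*(-19) = -2622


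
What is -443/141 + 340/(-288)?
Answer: -14627/3384 ≈ -4.3224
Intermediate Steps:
-443/141 + 340/(-288) = -443*1/141 + 340*(-1/288) = -443/141 - 85/72 = -14627/3384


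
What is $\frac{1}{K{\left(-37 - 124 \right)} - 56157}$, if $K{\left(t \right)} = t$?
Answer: $- \frac{1}{56318} \approx -1.7756 \cdot 10^{-5}$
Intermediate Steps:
$\frac{1}{K{\left(-37 - 124 \right)} - 56157} = \frac{1}{\left(-37 - 124\right) - 56157} = \frac{1}{-161 - 56157} = \frac{1}{-56318} = - \frac{1}{56318}$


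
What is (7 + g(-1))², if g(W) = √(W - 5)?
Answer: (7 + I*√6)² ≈ 43.0 + 34.293*I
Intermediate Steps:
g(W) = √(-5 + W)
(7 + g(-1))² = (7 + √(-5 - 1))² = (7 + √(-6))² = (7 + I*√6)²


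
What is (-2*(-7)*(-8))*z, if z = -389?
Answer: 43568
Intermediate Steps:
(-2*(-7)*(-8))*z = (-2*(-7)*(-8))*(-389) = (14*(-8))*(-389) = -112*(-389) = 43568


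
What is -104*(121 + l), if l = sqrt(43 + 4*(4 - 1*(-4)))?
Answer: -12584 - 520*sqrt(3) ≈ -13485.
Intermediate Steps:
l = 5*sqrt(3) (l = sqrt(43 + 4*(4 + 4)) = sqrt(43 + 4*8) = sqrt(43 + 32) = sqrt(75) = 5*sqrt(3) ≈ 8.6602)
-104*(121 + l) = -104*(121 + 5*sqrt(3)) = -12584 - 520*sqrt(3)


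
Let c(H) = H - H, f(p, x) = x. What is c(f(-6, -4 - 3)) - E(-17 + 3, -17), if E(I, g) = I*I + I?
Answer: -182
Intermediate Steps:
E(I, g) = I + I² (E(I, g) = I² + I = I + I²)
c(H) = 0
c(f(-6, -4 - 3)) - E(-17 + 3, -17) = 0 - (-17 + 3)*(1 + (-17 + 3)) = 0 - (-14)*(1 - 14) = 0 - (-14)*(-13) = 0 - 1*182 = 0 - 182 = -182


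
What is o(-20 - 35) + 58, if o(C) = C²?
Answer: 3083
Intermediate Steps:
o(-20 - 35) + 58 = (-20 - 35)² + 58 = (-55)² + 58 = 3025 + 58 = 3083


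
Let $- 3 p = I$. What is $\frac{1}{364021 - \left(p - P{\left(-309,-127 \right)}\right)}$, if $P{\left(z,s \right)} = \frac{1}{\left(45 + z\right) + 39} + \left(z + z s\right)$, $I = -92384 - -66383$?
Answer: $\frac{225}{88714799} \approx 2.5362 \cdot 10^{-6}$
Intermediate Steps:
$I = -26001$ ($I = -92384 + 66383 = -26001$)
$p = 8667$ ($p = \left(- \frac{1}{3}\right) \left(-26001\right) = 8667$)
$P{\left(z,s \right)} = z + \frac{1}{84 + z} + s z$ ($P{\left(z,s \right)} = \frac{1}{84 + z} + \left(z + s z\right) = z + \frac{1}{84 + z} + s z$)
$\frac{1}{364021 - \left(p - P{\left(-309,-127 \right)}\right)} = \frac{1}{364021 - \left(8667 - \frac{1 + \left(-309\right)^{2} + 84 \left(-309\right) - 127 \left(-309\right)^{2} + 84 \left(-127\right) \left(-309\right)}{84 - 309}\right)} = \frac{1}{364021 - \left(8667 - \frac{1 + 95481 - 25956 - 12126087 + 3296412}{-225}\right)} = \frac{1}{364021 - \left(8667 - - \frac{1 + 95481 - 25956 - 12126087 + 3296412}{225}\right)} = \frac{1}{364021 - \left(8667 - \left(- \frac{1}{225}\right) \left(-8760149\right)\right)} = \frac{1}{364021 - \left(8667 - \frac{8760149}{225}\right)} = \frac{1}{364021 - - \frac{6810074}{225}} = \frac{1}{364021 + \frac{6810074}{225}} = \frac{1}{\frac{88714799}{225}} = \frac{225}{88714799}$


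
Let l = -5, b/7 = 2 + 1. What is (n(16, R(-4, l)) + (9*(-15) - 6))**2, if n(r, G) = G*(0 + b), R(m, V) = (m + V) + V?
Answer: 189225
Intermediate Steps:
b = 21 (b = 7*(2 + 1) = 7*3 = 21)
R(m, V) = m + 2*V (R(m, V) = (V + m) + V = m + 2*V)
n(r, G) = 21*G (n(r, G) = G*(0 + 21) = G*21 = 21*G)
(n(16, R(-4, l)) + (9*(-15) - 6))**2 = (21*(-4 + 2*(-5)) + (9*(-15) - 6))**2 = (21*(-4 - 10) + (-135 - 6))**2 = (21*(-14) - 141)**2 = (-294 - 141)**2 = (-435)**2 = 189225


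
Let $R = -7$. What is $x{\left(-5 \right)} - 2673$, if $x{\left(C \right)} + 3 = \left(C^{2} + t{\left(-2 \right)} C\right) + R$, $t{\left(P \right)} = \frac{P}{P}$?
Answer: $-2663$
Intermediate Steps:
$t{\left(P \right)} = 1$
$x{\left(C \right)} = -10 + C + C^{2}$ ($x{\left(C \right)} = -3 - \left(7 - C - C^{2}\right) = -3 + \left(-7 + C + C^{2}\right) = -10 + C + C^{2}$)
$x{\left(-5 \right)} - 2673 = \left(-10 - 5 + \left(-5\right)^{2}\right) - 2673 = \left(-10 - 5 + 25\right) - 2673 = 10 - 2673 = -2663$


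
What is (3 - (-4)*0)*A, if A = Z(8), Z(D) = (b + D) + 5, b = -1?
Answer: 36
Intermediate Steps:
Z(D) = 4 + D (Z(D) = (-1 + D) + 5 = 4 + D)
A = 12 (A = 4 + 8 = 12)
(3 - (-4)*0)*A = (3 - (-4)*0)*12 = (3 - 1*0)*12 = (3 + 0)*12 = 3*12 = 36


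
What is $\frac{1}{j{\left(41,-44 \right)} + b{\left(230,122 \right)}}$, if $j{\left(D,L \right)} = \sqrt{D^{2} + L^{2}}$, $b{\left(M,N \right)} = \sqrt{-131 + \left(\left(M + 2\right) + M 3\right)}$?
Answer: $\frac{1}{\sqrt{791} + \sqrt{3617}} \approx 0.011329$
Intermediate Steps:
$b{\left(M,N \right)} = \sqrt{-129 + 4 M}$ ($b{\left(M,N \right)} = \sqrt{-131 + \left(\left(2 + M\right) + 3 M\right)} = \sqrt{-131 + \left(2 + 4 M\right)} = \sqrt{-129 + 4 M}$)
$\frac{1}{j{\left(41,-44 \right)} + b{\left(230,122 \right)}} = \frac{1}{\sqrt{41^{2} + \left(-44\right)^{2}} + \sqrt{-129 + 4 \cdot 230}} = \frac{1}{\sqrt{1681 + 1936} + \sqrt{-129 + 920}} = \frac{1}{\sqrt{3617} + \sqrt{791}} = \frac{1}{\sqrt{791} + \sqrt{3617}}$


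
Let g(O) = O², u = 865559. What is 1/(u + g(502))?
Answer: 1/1117563 ≈ 8.9480e-7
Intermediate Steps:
1/(u + g(502)) = 1/(865559 + 502²) = 1/(865559 + 252004) = 1/1117563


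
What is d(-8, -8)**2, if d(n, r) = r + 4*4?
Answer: 64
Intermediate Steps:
d(n, r) = 16 + r (d(n, r) = r + 16 = 16 + r)
d(-8, -8)**2 = (16 - 8)**2 = 8**2 = 64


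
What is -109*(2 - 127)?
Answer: 13625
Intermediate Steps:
-109*(2 - 127) = -109*(-125) = 13625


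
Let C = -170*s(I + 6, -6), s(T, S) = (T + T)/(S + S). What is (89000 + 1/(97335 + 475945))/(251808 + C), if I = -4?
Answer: 153065760003/433166928320 ≈ 0.35336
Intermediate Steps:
s(T, S) = T/S (s(T, S) = (2*T)/((2*S)) = (2*T)*(1/(2*S)) = T/S)
C = 170/3 (C = -170*(-4 + 6)/(-6) = -340*(-1)/6 = -170*(-⅓) = 170/3 ≈ 56.667)
(89000 + 1/(97335 + 475945))/(251808 + C) = (89000 + 1/(97335 + 475945))/(251808 + 170/3) = (89000 + 1/573280)/(755594/3) = (89000 + 1/573280)*(3/755594) = (51021920001/573280)*(3/755594) = 153065760003/433166928320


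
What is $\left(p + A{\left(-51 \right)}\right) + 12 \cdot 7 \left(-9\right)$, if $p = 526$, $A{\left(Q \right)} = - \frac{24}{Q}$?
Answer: $- \frac{3902}{17} \approx -229.53$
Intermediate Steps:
$\left(p + A{\left(-51 \right)}\right) + 12 \cdot 7 \left(-9\right) = \left(526 - \frac{24}{-51}\right) + 12 \cdot 7 \left(-9\right) = \left(526 - - \frac{8}{17}\right) + 84 \left(-9\right) = \left(526 + \frac{8}{17}\right) - 756 = \frac{8950}{17} - 756 = - \frac{3902}{17}$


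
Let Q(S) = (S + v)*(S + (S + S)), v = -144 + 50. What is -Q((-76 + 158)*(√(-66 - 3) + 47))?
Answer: -42081252 - 1873044*I*√69 ≈ -4.2081e+7 - 1.5559e+7*I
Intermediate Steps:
v = -94
Q(S) = 3*S*(-94 + S) (Q(S) = (S - 94)*(S + (S + S)) = (-94 + S)*(S + 2*S) = (-94 + S)*(3*S) = 3*S*(-94 + S))
-Q((-76 + 158)*(√(-66 - 3) + 47)) = -3*(-76 + 158)*(√(-66 - 3) + 47)*(-94 + (-76 + 158)*(√(-66 - 3) + 47)) = -3*82*(√(-69) + 47)*(-94 + 82*(√(-69) + 47)) = -3*82*(I*√69 + 47)*(-94 + 82*(I*√69 + 47)) = -3*82*(47 + I*√69)*(-94 + 82*(47 + I*√69)) = -3*(3854 + 82*I*√69)*(-94 + (3854 + 82*I*√69)) = -3*(3854 + 82*I*√69)*(3760 + 82*I*√69) = -3*(3760 + 82*I*√69)*(3854 + 82*I*√69)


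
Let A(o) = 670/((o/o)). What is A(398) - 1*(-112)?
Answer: 782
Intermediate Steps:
A(o) = 670 (A(o) = 670/1 = 670*1 = 670)
A(398) - 1*(-112) = 670 - 1*(-112) = 670 + 112 = 782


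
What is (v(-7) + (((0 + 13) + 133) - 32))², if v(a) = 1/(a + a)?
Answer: 2544025/196 ≈ 12980.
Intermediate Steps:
v(a) = 1/(2*a)
(v(-7) + (((0 + 13) + 133) - 32))² = ((½)/(-7) + (((0 + 13) + 133) - 32))² = ((½)*(-⅐) + ((13 + 133) - 32))² = (-1/14 + (146 - 32))² = (-1/14 + 114)² = (1595/14)² = 2544025/196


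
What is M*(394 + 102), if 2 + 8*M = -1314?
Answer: -81592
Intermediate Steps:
M = -329/2 (M = -¼ + (⅛)*(-1314) = -¼ - 657/4 = -329/2 ≈ -164.50)
M*(394 + 102) = -329*(394 + 102)/2 = -329/2*496 = -81592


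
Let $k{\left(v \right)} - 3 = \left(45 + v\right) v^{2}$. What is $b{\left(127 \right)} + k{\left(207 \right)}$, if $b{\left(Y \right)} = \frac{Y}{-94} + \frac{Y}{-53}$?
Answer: $\frac{53795373213}{4982} \approx 1.0798 \cdot 10^{7}$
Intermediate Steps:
$b{\left(Y \right)} = - \frac{147 Y}{4982}$ ($b{\left(Y \right)} = Y \left(- \frac{1}{94}\right) + Y \left(- \frac{1}{53}\right) = - \frac{Y}{94} - \frac{Y}{53} = - \frac{147 Y}{4982}$)
$k{\left(v \right)} = 3 + v^{2} \left(45 + v\right)$ ($k{\left(v \right)} = 3 + \left(45 + v\right) v^{2} = 3 + v^{2} \left(45 + v\right)$)
$b{\left(127 \right)} + k{\left(207 \right)} = \left(- \frac{147}{4982}\right) 127 + \left(3 + 207^{3} + 45 \cdot 207^{2}\right) = - \frac{18669}{4982} + \left(3 + 8869743 + 45 \cdot 42849\right) = - \frac{18669}{4982} + \left(3 + 8869743 + 1928205\right) = - \frac{18669}{4982} + 10797951 = \frac{53795373213}{4982}$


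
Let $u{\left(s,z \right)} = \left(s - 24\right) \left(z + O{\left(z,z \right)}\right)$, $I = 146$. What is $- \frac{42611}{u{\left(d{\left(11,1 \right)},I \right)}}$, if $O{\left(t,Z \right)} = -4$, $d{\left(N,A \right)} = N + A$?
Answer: $\frac{42611}{1704} \approx 25.006$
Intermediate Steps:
$d{\left(N,A \right)} = A + N$
$u{\left(s,z \right)} = \left(-24 + s\right) \left(-4 + z\right)$ ($u{\left(s,z \right)} = \left(s - 24\right) \left(z - 4\right) = \left(-24 + s\right) \left(-4 + z\right)$)
$- \frac{42611}{u{\left(d{\left(11,1 \right)},I \right)}} = - \frac{42611}{96 - 3504 - 4 \left(1 + 11\right) + \left(1 + 11\right) 146} = - \frac{42611}{96 - 3504 - 48 + 12 \cdot 146} = - \frac{42611}{96 - 3504 - 48 + 1752} = - \frac{42611}{-1704} = \left(-42611\right) \left(- \frac{1}{1704}\right) = \frac{42611}{1704}$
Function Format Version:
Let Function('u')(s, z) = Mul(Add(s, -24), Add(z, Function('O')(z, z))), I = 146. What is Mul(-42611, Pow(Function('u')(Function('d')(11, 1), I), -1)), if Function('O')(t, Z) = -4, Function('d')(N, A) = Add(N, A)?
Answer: Rational(42611, 1704) ≈ 25.006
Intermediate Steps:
Function('d')(N, A) = Add(A, N)
Function('u')(s, z) = Mul(Add(-24, s), Add(-4, z)) (Function('u')(s, z) = Mul(Add(s, -24), Add(z, -4)) = Mul(Add(-24, s), Add(-4, z)))
Mul(-42611, Pow(Function('u')(Function('d')(11, 1), I), -1)) = Mul(-42611, Pow(Add(96, Mul(-24, 146), Mul(-4, Add(1, 11)), Mul(Add(1, 11), 146)), -1)) = Mul(-42611, Pow(Add(96, -3504, Mul(-4, 12), Mul(12, 146)), -1)) = Mul(-42611, Pow(Add(96, -3504, -48, 1752), -1)) = Mul(-42611, Pow(-1704, -1)) = Mul(-42611, Rational(-1, 1704)) = Rational(42611, 1704)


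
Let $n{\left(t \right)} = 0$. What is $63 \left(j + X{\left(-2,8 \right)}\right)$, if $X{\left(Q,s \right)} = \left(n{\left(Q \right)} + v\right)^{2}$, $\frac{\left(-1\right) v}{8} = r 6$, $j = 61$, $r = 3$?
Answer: $1310211$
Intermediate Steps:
$v = -144$ ($v = - 8 \cdot 3 \cdot 6 = \left(-8\right) 18 = -144$)
$X{\left(Q,s \right)} = 20736$ ($X{\left(Q,s \right)} = \left(0 - 144\right)^{2} = \left(-144\right)^{2} = 20736$)
$63 \left(j + X{\left(-2,8 \right)}\right) = 63 \left(61 + 20736\right) = 63 \cdot 20797 = 1310211$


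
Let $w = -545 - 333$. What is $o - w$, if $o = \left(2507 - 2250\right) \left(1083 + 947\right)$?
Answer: $522588$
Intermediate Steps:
$w = -878$
$o = 521710$ ($o = 257 \cdot 2030 = 521710$)
$o - w = 521710 - -878 = 521710 + 878 = 522588$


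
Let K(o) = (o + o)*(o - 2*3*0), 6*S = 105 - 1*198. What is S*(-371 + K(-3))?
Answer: 10943/2 ≈ 5471.5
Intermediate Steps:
S = -31/2 (S = (105 - 1*198)/6 = (105 - 198)/6 = (⅙)*(-93) = -31/2 ≈ -15.500)
K(o) = 2*o² (K(o) = (2*o)*(o - 6*0) = (2*o)*(o + 0) = (2*o)*o = 2*o²)
S*(-371 + K(-3)) = -31*(-371 + 2*(-3)²)/2 = -31*(-371 + 2*9)/2 = -31*(-371 + 18)/2 = -31/2*(-353) = 10943/2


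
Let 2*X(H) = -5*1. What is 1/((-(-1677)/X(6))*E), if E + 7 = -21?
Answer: 5/93912 ≈ 5.3241e-5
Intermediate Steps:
E = -28 (E = -7 - 21 = -28)
X(H) = -5/2 (X(H) = (-5*1)/2 = (½)*(-5) = -5/2)
1/((-(-1677)/X(6))*E) = 1/(-(-1677)/(-5/2)*(-28)) = 1/(-(-1677)*(-2)/5*(-28)) = 1/(-43*78/5*(-28)) = 1/(-3354/5*(-28)) = 1/(93912/5) = 5/93912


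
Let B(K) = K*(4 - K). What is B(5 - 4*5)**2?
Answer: 81225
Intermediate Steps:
B(5 - 4*5)**2 = ((5 - 4*5)*(4 - (5 - 4*5)))**2 = ((5 - 20)*(4 - (5 - 20)))**2 = (-15*(4 - 1*(-15)))**2 = (-15*(4 + 15))**2 = (-15*19)**2 = (-285)**2 = 81225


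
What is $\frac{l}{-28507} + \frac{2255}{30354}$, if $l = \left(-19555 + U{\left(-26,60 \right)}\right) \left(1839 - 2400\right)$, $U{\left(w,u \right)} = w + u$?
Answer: $- \frac{332350900189}{865301478} \approx -384.09$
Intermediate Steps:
$U{\left(w,u \right)} = u + w$
$l = 10951281$ ($l = \left(-19555 + \left(60 - 26\right)\right) \left(1839 - 2400\right) = \left(-19555 + 34\right) \left(-561\right) = \left(-19521\right) \left(-561\right) = 10951281$)
$\frac{l}{-28507} + \frac{2255}{30354} = \frac{10951281}{-28507} + \frac{2255}{30354} = 10951281 \left(- \frac{1}{28507}\right) + 2255 \cdot \frac{1}{30354} = - \frac{10951281}{28507} + \frac{2255}{30354} = - \frac{332350900189}{865301478}$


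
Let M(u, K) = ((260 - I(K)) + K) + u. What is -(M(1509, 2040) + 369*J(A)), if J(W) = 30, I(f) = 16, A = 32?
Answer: -14863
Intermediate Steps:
M(u, K) = 244 + K + u (M(u, K) = ((260 - 1*16) + K) + u = ((260 - 16) + K) + u = (244 + K) + u = 244 + K + u)
-(M(1509, 2040) + 369*J(A)) = -((244 + 2040 + 1509) + 369*30) = -(3793 + 11070) = -1*14863 = -14863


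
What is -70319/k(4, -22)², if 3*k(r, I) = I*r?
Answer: -632871/7744 ≈ -81.724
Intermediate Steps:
k(r, I) = I*r/3 (k(r, I) = (I*r)/3 = I*r/3)
-70319/k(4, -22)² = -70319/(((⅓)*(-22)*4)²) = -70319/((-88/3)²) = -70319/7744/9 = -70319*9/7744 = -632871/7744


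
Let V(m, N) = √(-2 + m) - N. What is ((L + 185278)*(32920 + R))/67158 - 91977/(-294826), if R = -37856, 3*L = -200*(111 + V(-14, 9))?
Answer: -18551851431403/1414280322 + 1974400*I/100737 ≈ -13118.0 + 19.6*I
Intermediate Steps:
L = -6800 - 800*I/3 (L = (-200*(111 + (√(-2 - 14) - 1*9)))/3 = (-200*(111 + (√(-16) - 9)))/3 = (-200*(111 + (4*I - 9)))/3 = (-200*(111 + (-9 + 4*I)))/3 = (-200*(102 + 4*I))/3 = (-20400 - 800*I)/3 = -6800 - 800*I/3 ≈ -6800.0 - 266.67*I)
((L + 185278)*(32920 + R))/67158 - 91977/(-294826) = (((-6800 - 800*I/3) + 185278)*(32920 - 37856))/67158 - 91977/(-294826) = ((178478 - 800*I/3)*(-4936))*(1/67158) - 91977*(-1/294826) = (-880967408 + 3948800*I/3)*(1/67158) + 91977/294826 = (-440483704/33579 + 1974400*I/100737) + 91977/294826 = -18551851431403/1414280322 + 1974400*I/100737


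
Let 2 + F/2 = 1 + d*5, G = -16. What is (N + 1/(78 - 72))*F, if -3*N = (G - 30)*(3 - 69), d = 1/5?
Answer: 0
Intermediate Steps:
d = 1/5 ≈ 0.20000
N = -1012 (N = -(-16 - 30)*(3 - 69)/3 = -(-46)*(-66)/3 = -1/3*3036 = -1012)
F = 0 (F = -4 + 2*(1 + (1/5)*5) = -4 + 2*(1 + 1) = -4 + 2*2 = -4 + 4 = 0)
(N + 1/(78 - 72))*F = (-1012 + 1/(78 - 72))*0 = (-1012 + 1/6)*0 = -6071/6*0 = 0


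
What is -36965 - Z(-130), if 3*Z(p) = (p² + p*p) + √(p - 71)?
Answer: -144695/3 - I*√201/3 ≈ -48232.0 - 4.7258*I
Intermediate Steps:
Z(p) = √(-71 + p)/3 + 2*p²/3 (Z(p) = ((p² + p*p) + √(p - 71))/3 = ((p² + p²) + √(-71 + p))/3 = (2*p² + √(-71 + p))/3 = (√(-71 + p) + 2*p²)/3 = √(-71 + p)/3 + 2*p²/3)
-36965 - Z(-130) = -36965 - (√(-71 - 130)/3 + (⅔)*(-130)²) = -36965 - (√(-201)/3 + (⅔)*16900) = -36965 - ((I*√201)/3 + 33800/3) = -36965 - (I*√201/3 + 33800/3) = -36965 - (33800/3 + I*√201/3) = -36965 + (-33800/3 - I*√201/3) = -144695/3 - I*√201/3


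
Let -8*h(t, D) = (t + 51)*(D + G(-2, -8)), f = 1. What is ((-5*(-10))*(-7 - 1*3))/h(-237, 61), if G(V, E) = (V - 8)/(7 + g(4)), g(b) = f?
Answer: -8000/22227 ≈ -0.35992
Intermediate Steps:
g(b) = 1
G(V, E) = -1 + V/8 (G(V, E) = (V - 8)/(7 + 1) = (-8 + V)/8 = (-8 + V)*(⅛) = -1 + V/8)
h(t, D) = -(51 + t)*(-5/4 + D)/8 (h(t, D) = -(t + 51)*(D + (-1 + (⅛)*(-2)))/8 = -(51 + t)*(D + (-1 - ¼))/8 = -(51 + t)*(D - 5/4)/8 = -(51 + t)*(-5/4 + D)/8)
((-5*(-10))*(-7 - 1*3))/h(-237, 61) = ((-5*(-10))*(-7 - 1*3))/(255/32 - 51/8*61 + (5/32)*(-237) - ⅛*61*(-237)) = (50*(-7 - 3))/(255/32 - 3111/8 - 1185/32 + 14457/8) = (50*(-10))/(22227/16) = -500*16/22227 = -8000/22227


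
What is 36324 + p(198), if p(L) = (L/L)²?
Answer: 36325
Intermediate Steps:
p(L) = 1 (p(L) = 1² = 1)
36324 + p(198) = 36324 + 1 = 36325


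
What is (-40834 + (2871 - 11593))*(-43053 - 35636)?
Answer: 3899512084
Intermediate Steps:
(-40834 + (2871 - 11593))*(-43053 - 35636) = (-40834 - 8722)*(-78689) = -49556*(-78689) = 3899512084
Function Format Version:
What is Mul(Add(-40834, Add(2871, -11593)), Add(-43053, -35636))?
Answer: 3899512084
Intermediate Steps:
Mul(Add(-40834, Add(2871, -11593)), Add(-43053, -35636)) = Mul(Add(-40834, -8722), -78689) = Mul(-49556, -78689) = 3899512084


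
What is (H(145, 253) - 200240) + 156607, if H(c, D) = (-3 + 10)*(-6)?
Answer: -43675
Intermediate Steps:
H(c, D) = -42 (H(c, D) = 7*(-6) = -42)
(H(145, 253) - 200240) + 156607 = (-42 - 200240) + 156607 = -200282 + 156607 = -43675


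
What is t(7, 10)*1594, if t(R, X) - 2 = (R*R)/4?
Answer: 45429/2 ≈ 22715.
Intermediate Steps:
t(R, X) = 2 + R²/4 (t(R, X) = 2 + (R*R)/4 = 2 + R²*(¼) = 2 + R²/4)
t(7, 10)*1594 = (2 + (¼)*7²)*1594 = (2 + (¼)*49)*1594 = (2 + 49/4)*1594 = (57/4)*1594 = 45429/2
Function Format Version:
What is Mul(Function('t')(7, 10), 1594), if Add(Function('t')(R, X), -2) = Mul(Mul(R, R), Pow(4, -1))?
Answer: Rational(45429, 2) ≈ 22715.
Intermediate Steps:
Function('t')(R, X) = Add(2, Mul(Rational(1, 4), Pow(R, 2))) (Function('t')(R, X) = Add(2, Mul(Mul(R, R), Pow(4, -1))) = Add(2, Mul(Pow(R, 2), Rational(1, 4))) = Add(2, Mul(Rational(1, 4), Pow(R, 2))))
Mul(Function('t')(7, 10), 1594) = Mul(Add(2, Mul(Rational(1, 4), Pow(7, 2))), 1594) = Mul(Add(2, Mul(Rational(1, 4), 49)), 1594) = Mul(Add(2, Rational(49, 4)), 1594) = Mul(Rational(57, 4), 1594) = Rational(45429, 2)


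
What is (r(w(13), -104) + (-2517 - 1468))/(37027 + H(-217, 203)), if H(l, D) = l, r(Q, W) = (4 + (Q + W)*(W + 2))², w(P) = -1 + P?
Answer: 29376853/12270 ≈ 2394.2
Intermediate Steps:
r(Q, W) = (4 + (2 + W)*(Q + W))² (r(Q, W) = (4 + (Q + W)*(2 + W))² = (4 + (2 + W)*(Q + W))²)
(r(w(13), -104) + (-2517 - 1468))/(37027 + H(-217, 203)) = ((4 + (-104)² + 2*(-1 + 13) + 2*(-104) + (-1 + 13)*(-104))² + (-2517 - 1468))/(37027 - 217) = ((4 + 10816 + 2*12 - 208 + 12*(-104))² - 3985)/36810 = ((4 + 10816 + 24 - 208 - 1248)² - 3985)*(1/36810) = (9388² - 3985)*(1/36810) = (88134544 - 3985)*(1/36810) = 88130559*(1/36810) = 29376853/12270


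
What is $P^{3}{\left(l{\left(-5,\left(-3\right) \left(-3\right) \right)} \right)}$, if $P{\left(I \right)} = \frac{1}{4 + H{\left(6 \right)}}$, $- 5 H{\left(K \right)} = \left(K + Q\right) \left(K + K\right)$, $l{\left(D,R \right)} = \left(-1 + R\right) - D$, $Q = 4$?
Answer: $- \frac{1}{8000} \approx -0.000125$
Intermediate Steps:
$l{\left(D,R \right)} = -1 + R - D$
$H{\left(K \right)} = - \frac{2 K \left(4 + K\right)}{5}$ ($H{\left(K \right)} = - \frac{\left(K + 4\right) \left(K + K\right)}{5} = - \frac{\left(4 + K\right) 2 K}{5} = - \frac{2 K \left(4 + K\right)}{5}$)
$P{\left(I \right)} = - \frac{1}{20}$ ($P{\left(I \right)} = \frac{1}{4 - \frac{12 \left(4 + 6\right)}{5}} = \frac{1}{4 - \frac{12}{5} \cdot 10} = \frac{1}{4 - 24} = \frac{1}{-20} = - \frac{1}{20}$)
$P^{3}{\left(l{\left(-5,\left(-3\right) \left(-3\right) \right)} \right)} = \left(- \frac{1}{20}\right)^{3} = - \frac{1}{8000}$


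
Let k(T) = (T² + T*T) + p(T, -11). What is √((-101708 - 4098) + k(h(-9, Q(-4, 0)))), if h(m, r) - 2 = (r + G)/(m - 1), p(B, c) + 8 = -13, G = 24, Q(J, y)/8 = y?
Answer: 3*I*√293963/5 ≈ 325.31*I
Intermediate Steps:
Q(J, y) = 8*y
p(B, c) = -21 (p(B, c) = -8 - 13 = -21)
h(m, r) = 2 + (24 + r)/(-1 + m) (h(m, r) = 2 + (r + 24)/(m - 1) = 2 + (24 + r)/(-1 + m))
k(T) = -21 + 2*T² (k(T) = (T² + T*T) - 21 = (T² + T²) - 21 = 2*T² - 21 = -21 + 2*T²)
√((-101708 - 4098) + k(h(-9, Q(-4, 0)))) = √((-101708 - 4098) + (-21 + 2*((22 + 8*0 + 2*(-9))/(-1 - 9))²)) = √(-105806 + (-21 + 2*((22 + 0 - 18)/(-10))²)) = √(-105806 + (-21 + 2*(-⅒*4)²)) = √(-105806 + (-21 + 2*(-⅖)²)) = √(-105806 + (-21 + 2*(4/25))) = √(-105806 + (-21 + 8/25)) = √(-105806 - 517/25) = √(-2645667/25) = 3*I*√293963/5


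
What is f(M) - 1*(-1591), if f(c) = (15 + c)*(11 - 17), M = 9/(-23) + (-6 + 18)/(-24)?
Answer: 34646/23 ≈ 1506.3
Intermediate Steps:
M = -41/46 (M = 9*(-1/23) + 12*(-1/24) = -9/23 - ½ = -41/46 ≈ -0.89130)
f(c) = -90 - 6*c (f(c) = (15 + c)*(-6) = -90 - 6*c)
f(M) - 1*(-1591) = (-90 - 6*(-41/46)) - 1*(-1591) = (-90 + 123/23) + 1591 = -1947/23 + 1591 = 34646/23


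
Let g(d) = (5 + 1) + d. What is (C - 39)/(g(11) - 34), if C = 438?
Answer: -399/17 ≈ -23.471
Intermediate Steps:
g(d) = 6 + d
(C - 39)/(g(11) - 34) = (438 - 39)/((6 + 11) - 34) = 399/(17 - 34) = 399/(-17) = 399*(-1/17) = -399/17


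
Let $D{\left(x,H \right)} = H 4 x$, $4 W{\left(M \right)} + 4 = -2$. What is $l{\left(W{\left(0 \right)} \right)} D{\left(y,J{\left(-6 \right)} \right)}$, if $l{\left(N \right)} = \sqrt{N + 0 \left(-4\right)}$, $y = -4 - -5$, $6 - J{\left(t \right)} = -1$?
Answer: $14 i \sqrt{6} \approx 34.293 i$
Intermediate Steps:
$W{\left(M \right)} = - \frac{3}{2}$ ($W{\left(M \right)} = -1 + \frac{1}{4} \left(-2\right) = -1 - \frac{1}{2} = - \frac{3}{2}$)
$J{\left(t \right)} = 7$ ($J{\left(t \right)} = 6 - -1 = 6 + 1 = 7$)
$y = 1$ ($y = -4 + 5 = 1$)
$D{\left(x,H \right)} = 4 H x$
$l{\left(N \right)} = \sqrt{N}$ ($l{\left(N \right)} = \sqrt{N + 0} = \sqrt{N}$)
$l{\left(W{\left(0 \right)} \right)} D{\left(y,J{\left(-6 \right)} \right)} = \sqrt{- \frac{3}{2}} \cdot 4 \cdot 7 \cdot 1 = \frac{i \sqrt{6}}{2} \cdot 28 = 14 i \sqrt{6}$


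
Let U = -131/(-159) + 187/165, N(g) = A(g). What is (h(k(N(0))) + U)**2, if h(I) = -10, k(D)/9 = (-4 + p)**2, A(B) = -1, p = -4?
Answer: 40883236/632025 ≈ 64.686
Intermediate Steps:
N(g) = -1
U = 1556/795 (U = -131*(-1/159) + 187*(1/165) = 131/159 + 17/15 = 1556/795 ≈ 1.9572)
k(D) = 576 (k(D) = 9*(-4 - 4)**2 = 9*(-8)**2 = 9*64 = 576)
(h(k(N(0))) + U)**2 = (-10 + 1556/795)**2 = (-6394/795)**2 = 40883236/632025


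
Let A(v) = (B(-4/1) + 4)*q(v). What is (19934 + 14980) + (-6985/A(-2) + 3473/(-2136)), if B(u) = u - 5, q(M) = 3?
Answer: 25189165/712 ≈ 35378.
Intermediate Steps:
B(u) = -5 + u
A(v) = -15 (A(v) = ((-5 - 4/1) + 4)*3 = ((-5 - 4*1) + 4)*3 = ((-5 - 4) + 4)*3 = (-9 + 4)*3 = -5*3 = -15)
(19934 + 14980) + (-6985/A(-2) + 3473/(-2136)) = (19934 + 14980) + (-6985/(-15) + 3473/(-2136)) = 34914 + (-6985*(-1/15) + 3473*(-1/2136)) = 34914 + (1397/3 - 3473/2136) = 34914 + 330397/712 = 25189165/712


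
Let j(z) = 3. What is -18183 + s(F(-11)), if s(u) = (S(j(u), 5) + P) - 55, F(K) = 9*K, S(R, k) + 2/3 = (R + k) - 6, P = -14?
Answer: -54752/3 ≈ -18251.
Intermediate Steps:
S(R, k) = -20/3 + R + k (S(R, k) = -2/3 + ((R + k) - 6) = -2/3 + (-6 + R + k) = -20/3 + R + k)
s(u) = -203/3 (s(u) = ((-20/3 + 3 + 5) - 14) - 55 = (4/3 - 14) - 55 = -38/3 - 55 = -203/3)
-18183 + s(F(-11)) = -18183 - 203/3 = -54752/3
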